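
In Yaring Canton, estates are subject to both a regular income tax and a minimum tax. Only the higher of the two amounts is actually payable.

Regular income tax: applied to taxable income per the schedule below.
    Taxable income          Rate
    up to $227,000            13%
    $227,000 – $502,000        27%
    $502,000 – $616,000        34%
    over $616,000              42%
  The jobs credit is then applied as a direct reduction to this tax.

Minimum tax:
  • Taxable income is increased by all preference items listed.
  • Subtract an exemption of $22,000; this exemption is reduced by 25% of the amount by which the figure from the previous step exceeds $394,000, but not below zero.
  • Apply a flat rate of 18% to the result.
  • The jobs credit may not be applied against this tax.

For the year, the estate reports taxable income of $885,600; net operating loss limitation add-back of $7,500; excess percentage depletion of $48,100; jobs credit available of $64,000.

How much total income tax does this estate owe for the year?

Regular income tax:
  $227,000 × 13% = $29,510
  $275,000 × 27% = $74,250
  $114,000 × 34% = $38,760
  $269,600 × 42% = $113,232
  → $255,752
  Less jobs credit $64,000 → $191,752

Minimum tax:
  Adjusted income: $885,600 + $7,500 + $48,100 = $941,200
  Exemption: 25% × ($941,200 − $394,000) = $136,800 ≥ $22,000, so the exemption is fully phased out
  Base: $941,200 − $0 = $941,200
  $941,200 × 18% = $169,416

$191,752 > $169,416, so the regular income tax governs.

$191,752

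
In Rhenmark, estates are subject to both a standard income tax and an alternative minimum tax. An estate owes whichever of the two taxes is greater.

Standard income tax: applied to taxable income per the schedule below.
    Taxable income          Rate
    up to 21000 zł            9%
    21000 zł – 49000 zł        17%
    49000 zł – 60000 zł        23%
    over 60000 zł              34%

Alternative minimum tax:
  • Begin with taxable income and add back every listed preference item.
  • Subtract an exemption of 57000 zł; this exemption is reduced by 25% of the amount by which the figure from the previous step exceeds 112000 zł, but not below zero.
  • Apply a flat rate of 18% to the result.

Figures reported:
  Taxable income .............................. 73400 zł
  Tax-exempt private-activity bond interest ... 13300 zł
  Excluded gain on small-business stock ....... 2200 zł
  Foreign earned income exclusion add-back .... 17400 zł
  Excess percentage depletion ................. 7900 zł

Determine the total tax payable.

13736 zł

Standard income tax:
  21000 zł × 9% = 1890 zł
  28000 zł × 17% = 4760 zł
  11000 zł × 23% = 2530 zł
  13400 zł × 34% = 4556 zł
  → 13736 zł

Alternative minimum tax:
  Adjusted income: 73400 zł + 13300 zł + 2200 zł + 17400 zł + 7900 zł = 114200 zł
  Exemption: 57000 zł − 25% × (114200 zł − 112000 zł) = 57000 zł − 550 zł = 56450 zł
  Base: 114200 zł − 56450 zł = 57750 zł
  57750 zł × 18% = 10395 zł

13736 zł > 10395 zł, so the standard income tax governs.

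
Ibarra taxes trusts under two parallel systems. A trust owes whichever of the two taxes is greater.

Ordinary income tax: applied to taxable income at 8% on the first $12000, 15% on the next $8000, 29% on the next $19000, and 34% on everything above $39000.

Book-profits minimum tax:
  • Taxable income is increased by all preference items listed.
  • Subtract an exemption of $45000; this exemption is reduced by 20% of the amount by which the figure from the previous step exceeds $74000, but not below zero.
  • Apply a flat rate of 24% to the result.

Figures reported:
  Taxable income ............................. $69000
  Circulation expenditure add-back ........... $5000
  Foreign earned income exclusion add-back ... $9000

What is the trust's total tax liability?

$17870

Book-profits minimum tax:
  Adjusted income: $69000 + $5000 + $9000 = $83000
  Exemption: $45000 − 20% × ($83000 − $74000) = $45000 − $1800 = $43200
  Base: $83000 − $43200 = $39800
  $39800 × 24% = $9552

Ordinary income tax:
  $12000 × 8% = $960
  $8000 × 15% = $1200
  $19000 × 29% = $5510
  $30000 × 34% = $10200
  → $17870

$17870 > $9552, so the ordinary income tax governs.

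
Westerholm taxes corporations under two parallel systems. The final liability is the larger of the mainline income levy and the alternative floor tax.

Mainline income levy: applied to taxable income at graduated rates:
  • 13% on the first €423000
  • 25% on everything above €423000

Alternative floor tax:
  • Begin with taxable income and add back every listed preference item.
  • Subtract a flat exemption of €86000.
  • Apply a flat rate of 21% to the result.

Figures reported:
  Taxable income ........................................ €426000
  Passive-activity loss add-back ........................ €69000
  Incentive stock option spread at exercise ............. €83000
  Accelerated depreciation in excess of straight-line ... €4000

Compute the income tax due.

Alternative floor tax:
  Adjusted income: €426000 + €69000 + €83000 + €4000 = €582000
  Less exemption €86000 → base €496000
  €496000 × 21% = €104160

Mainline income levy:
  €423000 × 13% = €54990
  €3000 × 25% = €750
  → €55740

€104160 > €55740, so the alternative floor tax is the binding amount.

€104160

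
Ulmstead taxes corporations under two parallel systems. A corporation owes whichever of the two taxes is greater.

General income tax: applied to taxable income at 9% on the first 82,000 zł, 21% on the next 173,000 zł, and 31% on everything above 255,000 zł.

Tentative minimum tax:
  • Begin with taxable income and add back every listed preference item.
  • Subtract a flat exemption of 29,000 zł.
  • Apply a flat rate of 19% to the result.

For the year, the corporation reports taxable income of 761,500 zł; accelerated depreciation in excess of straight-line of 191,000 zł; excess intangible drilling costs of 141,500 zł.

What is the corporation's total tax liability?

202,350 zł

Tentative minimum tax:
  Adjusted income: 761,500 zł + 191,000 zł + 141,500 zł = 1,094,000 zł
  Less exemption 29,000 zł → base 1,065,000 zł
  1,065,000 zł × 19% = 202,350 zł

General income tax:
  82,000 zł × 9% = 7,380 zł
  173,000 zł × 21% = 36,330 zł
  506,500 zł × 31% = 157,015 zł
  → 200,725 zł

202,350 zł > 200,725 zł, so the tentative minimum tax is the binding amount.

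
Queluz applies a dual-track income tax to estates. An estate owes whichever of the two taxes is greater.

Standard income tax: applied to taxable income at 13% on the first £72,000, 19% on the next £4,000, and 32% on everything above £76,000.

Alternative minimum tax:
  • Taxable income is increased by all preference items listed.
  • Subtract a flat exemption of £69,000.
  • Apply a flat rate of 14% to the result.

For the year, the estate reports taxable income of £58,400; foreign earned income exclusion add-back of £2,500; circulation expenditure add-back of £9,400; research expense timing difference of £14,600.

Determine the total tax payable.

£7,592

Alternative minimum tax:
  Adjusted income: £58,400 + £2,500 + £9,400 + £14,600 = £84,900
  Less exemption £69,000 → base £15,900
  £15,900 × 14% = £2,226

Standard income tax:
  £58,400 × 13% = £7,592

£7,592 > £2,226, so the standard income tax governs.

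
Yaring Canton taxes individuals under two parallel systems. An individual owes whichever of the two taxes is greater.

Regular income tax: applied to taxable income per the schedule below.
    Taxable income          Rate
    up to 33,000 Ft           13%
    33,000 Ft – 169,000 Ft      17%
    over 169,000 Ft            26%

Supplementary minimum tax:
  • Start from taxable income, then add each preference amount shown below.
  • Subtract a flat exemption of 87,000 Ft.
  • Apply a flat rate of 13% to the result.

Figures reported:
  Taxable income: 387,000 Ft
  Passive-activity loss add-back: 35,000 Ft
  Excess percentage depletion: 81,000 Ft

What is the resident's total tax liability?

Regular income tax:
  33,000 Ft × 13% = 4,290 Ft
  136,000 Ft × 17% = 23,120 Ft
  218,000 Ft × 26% = 56,680 Ft
  → 84,090 Ft

Supplementary minimum tax:
  Adjusted income: 387,000 Ft + 35,000 Ft + 81,000 Ft = 503,000 Ft
  Less exemption 87,000 Ft → base 416,000 Ft
  416,000 Ft × 13% = 54,080 Ft

84,090 Ft > 54,080 Ft, so the regular income tax governs.

84,090 Ft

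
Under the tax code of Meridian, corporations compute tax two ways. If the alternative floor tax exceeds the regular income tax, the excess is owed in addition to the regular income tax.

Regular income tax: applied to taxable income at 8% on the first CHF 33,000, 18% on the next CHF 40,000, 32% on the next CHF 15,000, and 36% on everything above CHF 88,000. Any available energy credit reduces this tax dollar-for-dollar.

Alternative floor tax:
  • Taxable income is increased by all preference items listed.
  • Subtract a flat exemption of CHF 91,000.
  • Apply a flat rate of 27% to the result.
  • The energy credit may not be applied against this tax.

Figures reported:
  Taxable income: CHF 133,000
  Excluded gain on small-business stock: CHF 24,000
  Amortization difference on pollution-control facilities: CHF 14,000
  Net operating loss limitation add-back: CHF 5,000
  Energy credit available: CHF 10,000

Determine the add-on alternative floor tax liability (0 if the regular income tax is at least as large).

Regular income tax:
  CHF 33,000 × 8% = CHF 2,640
  CHF 40,000 × 18% = CHF 7,200
  CHF 15,000 × 32% = CHF 4,800
  CHF 45,000 × 36% = CHF 16,200
  → CHF 30,840
  Less energy credit CHF 10,000 → CHF 20,840

Alternative floor tax:
  Adjusted income: CHF 133,000 + CHF 24,000 + CHF 14,000 + CHF 5,000 = CHF 176,000
  Less exemption CHF 91,000 → base CHF 85,000
  CHF 85,000 × 27% = CHF 22,950

Excess of alternative floor tax over regular income tax: CHF 22,950 − CHF 20,840 = CHF 2,110.

CHF 2,110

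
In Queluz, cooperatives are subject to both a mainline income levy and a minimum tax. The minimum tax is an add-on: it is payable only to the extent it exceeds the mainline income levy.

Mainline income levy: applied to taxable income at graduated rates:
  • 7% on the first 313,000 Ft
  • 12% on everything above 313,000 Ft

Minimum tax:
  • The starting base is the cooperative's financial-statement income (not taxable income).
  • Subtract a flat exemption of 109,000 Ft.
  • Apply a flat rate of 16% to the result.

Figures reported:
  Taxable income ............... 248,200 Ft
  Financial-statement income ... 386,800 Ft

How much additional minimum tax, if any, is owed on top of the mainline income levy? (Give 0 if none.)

27,074 Ft

Mainline income levy:
  248,200 Ft × 7% = 17,374 Ft

Minimum tax:
  Base (financial-statement income): 386,800 Ft
  Less exemption 109,000 Ft → base 277,800 Ft
  277,800 Ft × 16% = 44,448 Ft

Excess of minimum tax over mainline income levy: 44,448 Ft − 17,374 Ft = 27,074 Ft.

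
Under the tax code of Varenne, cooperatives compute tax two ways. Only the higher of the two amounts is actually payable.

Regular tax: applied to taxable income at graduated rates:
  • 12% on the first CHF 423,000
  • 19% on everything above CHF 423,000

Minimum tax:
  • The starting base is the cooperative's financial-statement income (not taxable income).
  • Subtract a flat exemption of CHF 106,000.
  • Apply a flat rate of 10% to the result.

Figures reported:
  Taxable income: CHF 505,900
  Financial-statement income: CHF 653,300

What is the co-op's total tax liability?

Regular tax:
  CHF 423,000 × 12% = CHF 50,760
  CHF 82,900 × 19% = CHF 15,751
  → CHF 66,511

Minimum tax:
  Base (financial-statement income): CHF 653,300
  Less exemption CHF 106,000 → base CHF 547,300
  CHF 547,300 × 10% = CHF 54,730

CHF 66,511 > CHF 54,730, so the regular tax governs.

CHF 66,511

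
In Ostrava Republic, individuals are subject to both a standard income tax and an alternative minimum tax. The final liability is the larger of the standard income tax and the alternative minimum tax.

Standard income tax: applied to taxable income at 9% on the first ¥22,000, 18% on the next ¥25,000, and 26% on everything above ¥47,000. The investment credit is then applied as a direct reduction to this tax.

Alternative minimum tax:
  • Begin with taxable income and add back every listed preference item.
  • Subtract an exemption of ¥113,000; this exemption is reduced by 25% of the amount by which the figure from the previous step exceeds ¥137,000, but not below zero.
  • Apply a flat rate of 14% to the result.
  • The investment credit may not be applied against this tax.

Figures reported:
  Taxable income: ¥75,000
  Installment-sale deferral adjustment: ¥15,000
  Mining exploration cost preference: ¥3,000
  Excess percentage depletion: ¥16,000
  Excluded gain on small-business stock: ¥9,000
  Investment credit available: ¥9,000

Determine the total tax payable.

Standard income tax:
  ¥22,000 × 9% = ¥1,980
  ¥25,000 × 18% = ¥4,500
  ¥28,000 × 26% = ¥7,280
  → ¥13,760
  Less investment credit ¥9,000 → ¥4,760

Alternative minimum tax:
  Adjusted income: ¥75,000 + ¥15,000 + ¥3,000 + ¥16,000 + ¥9,000 = ¥118,000
  Exemption: ¥118,000 ≤ ¥137,000, so full ¥113,000 applies
  Base: ¥118,000 − ¥113,000 = ¥5,000
  ¥5,000 × 14% = ¥700

¥4,760 > ¥700, so the standard income tax governs.

¥4,760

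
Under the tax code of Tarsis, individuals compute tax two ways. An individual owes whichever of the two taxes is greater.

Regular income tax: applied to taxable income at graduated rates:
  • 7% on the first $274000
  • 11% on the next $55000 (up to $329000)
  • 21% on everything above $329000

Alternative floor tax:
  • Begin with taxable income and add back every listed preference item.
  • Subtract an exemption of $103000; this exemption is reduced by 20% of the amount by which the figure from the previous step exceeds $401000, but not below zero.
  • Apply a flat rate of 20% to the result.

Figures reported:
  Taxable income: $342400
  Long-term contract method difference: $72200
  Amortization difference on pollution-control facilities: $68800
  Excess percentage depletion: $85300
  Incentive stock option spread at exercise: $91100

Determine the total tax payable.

$121712

Alternative floor tax:
  Adjusted income: $342400 + $72200 + $68800 + $85300 + $91100 = $659800
  Exemption: $103000 − 20% × ($659800 − $401000) = $103000 − $51760 = $51240
  Base: $659800 − $51240 = $608560
  $608560 × 20% = $121712

Regular income tax:
  $274000 × 7% = $19180
  $55000 × 11% = $6050
  $13400 × 21% = $2814
  → $28044

$121712 > $28044, so the alternative floor tax is the binding amount.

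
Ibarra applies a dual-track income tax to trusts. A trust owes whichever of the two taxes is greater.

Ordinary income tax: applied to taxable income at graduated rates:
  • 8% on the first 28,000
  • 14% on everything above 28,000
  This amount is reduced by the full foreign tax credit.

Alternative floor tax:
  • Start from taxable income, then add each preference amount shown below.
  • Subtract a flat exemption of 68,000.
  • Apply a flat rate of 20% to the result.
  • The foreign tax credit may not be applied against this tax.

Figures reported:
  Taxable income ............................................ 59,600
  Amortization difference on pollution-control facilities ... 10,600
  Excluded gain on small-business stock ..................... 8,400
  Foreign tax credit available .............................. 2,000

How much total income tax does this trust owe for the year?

Ordinary income tax:
  28,000 × 8% = 2,240
  31,600 × 14% = 4,424
  → 6,664
  Less foreign tax credit 2,000 → 4,664

Alternative floor tax:
  Adjusted income: 59,600 + 10,600 + 8,400 = 78,600
  Less exemption 68,000 → base 10,600
  10,600 × 20% = 2,120

4,664 > 2,120, so the ordinary income tax governs.

4,664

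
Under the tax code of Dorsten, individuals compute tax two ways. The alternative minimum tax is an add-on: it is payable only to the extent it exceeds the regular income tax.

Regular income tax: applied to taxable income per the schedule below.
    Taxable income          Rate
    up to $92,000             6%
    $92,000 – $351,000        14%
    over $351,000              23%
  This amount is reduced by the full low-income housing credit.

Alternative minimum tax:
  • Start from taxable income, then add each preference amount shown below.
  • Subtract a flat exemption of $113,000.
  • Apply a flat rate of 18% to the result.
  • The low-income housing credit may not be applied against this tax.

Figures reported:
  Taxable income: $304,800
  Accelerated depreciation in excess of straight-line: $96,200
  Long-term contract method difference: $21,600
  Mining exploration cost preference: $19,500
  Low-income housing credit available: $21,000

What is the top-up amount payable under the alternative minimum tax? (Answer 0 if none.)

Regular income tax:
  $92,000 × 6% = $5,520
  $212,800 × 14% = $29,792
  → $35,312
  Less low-income housing credit $21,000 → $14,312

Alternative minimum tax:
  Adjusted income: $304,800 + $96,200 + $21,600 + $19,500 = $442,100
  Less exemption $113,000 → base $329,100
  $329,100 × 18% = $59,238

Excess of alternative minimum tax over regular income tax: $59,238 − $14,312 = $44,926.

$44,926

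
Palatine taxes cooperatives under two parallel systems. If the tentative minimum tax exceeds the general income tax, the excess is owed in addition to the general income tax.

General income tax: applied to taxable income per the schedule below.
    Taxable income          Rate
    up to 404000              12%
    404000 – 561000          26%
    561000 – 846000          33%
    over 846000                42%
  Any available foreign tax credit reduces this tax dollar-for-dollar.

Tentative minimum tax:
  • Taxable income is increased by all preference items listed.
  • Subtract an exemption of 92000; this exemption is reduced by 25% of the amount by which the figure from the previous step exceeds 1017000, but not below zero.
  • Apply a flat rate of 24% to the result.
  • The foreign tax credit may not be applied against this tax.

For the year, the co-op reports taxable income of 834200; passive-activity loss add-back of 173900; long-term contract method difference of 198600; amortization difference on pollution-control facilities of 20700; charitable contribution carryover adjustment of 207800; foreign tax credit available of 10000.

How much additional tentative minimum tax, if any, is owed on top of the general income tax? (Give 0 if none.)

174992

General income tax:
  404000 × 12% = 48480
  157000 × 26% = 40820
  273200 × 33% = 90156
  → 179456
  Less foreign tax credit 10000 → 169456

Tentative minimum tax:
  Adjusted income: 834200 + 173900 + 198600 + 20700 + 207800 = 1435200
  Exemption: 25% × (1435200 − 1017000) = 104550 ≥ 92000, so the exemption is fully phased out
  Base: 1435200 − 0 = 1435200
  1435200 × 24% = 344448

Excess of tentative minimum tax over general income tax: 344448 − 169456 = 174992.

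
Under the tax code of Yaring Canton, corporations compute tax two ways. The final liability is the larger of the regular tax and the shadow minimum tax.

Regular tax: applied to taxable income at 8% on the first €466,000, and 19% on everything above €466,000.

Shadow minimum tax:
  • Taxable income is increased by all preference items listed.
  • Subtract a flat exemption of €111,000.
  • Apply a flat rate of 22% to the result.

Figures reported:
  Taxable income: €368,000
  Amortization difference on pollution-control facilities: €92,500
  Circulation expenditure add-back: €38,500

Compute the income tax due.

€85,360

Shadow minimum tax:
  Adjusted income: €368,000 + €92,500 + €38,500 = €499,000
  Less exemption €111,000 → base €388,000
  €388,000 × 22% = €85,360

Regular tax:
  €368,000 × 8% = €29,440

€85,360 > €29,440, so the shadow minimum tax is the binding amount.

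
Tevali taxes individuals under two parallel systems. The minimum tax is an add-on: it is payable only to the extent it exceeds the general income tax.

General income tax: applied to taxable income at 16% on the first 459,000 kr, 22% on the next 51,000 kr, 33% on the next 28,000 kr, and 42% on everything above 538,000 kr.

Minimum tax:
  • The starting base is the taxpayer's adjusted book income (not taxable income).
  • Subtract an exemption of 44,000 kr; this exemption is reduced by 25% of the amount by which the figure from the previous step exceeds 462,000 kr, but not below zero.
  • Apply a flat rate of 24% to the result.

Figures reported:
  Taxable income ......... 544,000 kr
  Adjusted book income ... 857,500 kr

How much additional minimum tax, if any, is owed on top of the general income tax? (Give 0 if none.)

109,380 kr

Minimum tax:
  Base (adjusted book income): 857,500 kr
  Exemption: 25% × (857,500 kr − 462,000 kr) = 98,875 kr ≥ 44,000 kr, so the exemption is fully phased out
  Base: 857,500 kr − 0 kr = 857,500 kr
  857,500 kr × 24% = 205,800 kr

General income tax:
  459,000 kr × 16% = 73,440 kr
  51,000 kr × 22% = 11,220 kr
  28,000 kr × 33% = 9,240 kr
  6,000 kr × 42% = 2,520 kr
  → 96,420 kr

Excess of minimum tax over general income tax: 205,800 kr − 96,420 kr = 109,380 kr.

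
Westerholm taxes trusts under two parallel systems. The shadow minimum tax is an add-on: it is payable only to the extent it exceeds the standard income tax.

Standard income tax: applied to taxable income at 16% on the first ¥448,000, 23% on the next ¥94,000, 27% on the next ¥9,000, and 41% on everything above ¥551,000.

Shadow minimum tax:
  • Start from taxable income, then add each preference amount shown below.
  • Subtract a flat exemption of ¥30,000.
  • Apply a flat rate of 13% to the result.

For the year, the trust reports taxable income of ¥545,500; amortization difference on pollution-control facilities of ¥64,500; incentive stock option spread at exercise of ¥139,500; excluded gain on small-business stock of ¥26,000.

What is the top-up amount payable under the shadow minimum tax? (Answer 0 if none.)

Shadow minimum tax:
  Adjusted income: ¥545,500 + ¥64,500 + ¥139,500 + ¥26,000 = ¥775,500
  Less exemption ¥30,000 → base ¥745,500
  ¥745,500 × 13% = ¥96,915

Standard income tax:
  ¥448,000 × 16% = ¥71,680
  ¥94,000 × 23% = ¥21,620
  ¥3,500 × 27% = ¥945
  → ¥94,245

Excess of shadow minimum tax over standard income tax: ¥96,915 − ¥94,245 = ¥2,670.

¥2,670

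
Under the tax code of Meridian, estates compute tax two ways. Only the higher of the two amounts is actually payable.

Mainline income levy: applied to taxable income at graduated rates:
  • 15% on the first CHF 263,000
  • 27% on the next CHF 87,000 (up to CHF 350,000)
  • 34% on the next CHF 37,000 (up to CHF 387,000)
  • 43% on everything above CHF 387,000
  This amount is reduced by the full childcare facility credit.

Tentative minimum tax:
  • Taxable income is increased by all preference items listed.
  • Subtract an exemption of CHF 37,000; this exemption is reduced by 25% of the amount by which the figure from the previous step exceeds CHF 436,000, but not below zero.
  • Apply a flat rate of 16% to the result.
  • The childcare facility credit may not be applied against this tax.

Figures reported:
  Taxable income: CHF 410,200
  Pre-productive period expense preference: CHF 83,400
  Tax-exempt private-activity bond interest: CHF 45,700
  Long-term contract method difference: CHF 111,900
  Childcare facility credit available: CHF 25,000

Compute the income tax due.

CHF 104,192

Tentative minimum tax:
  Adjusted income: CHF 410,200 + CHF 83,400 + CHF 45,700 + CHF 111,900 = CHF 651,200
  Exemption: 25% × (CHF 651,200 − CHF 436,000) = CHF 53,800 ≥ CHF 37,000, so the exemption is fully phased out
  Base: CHF 651,200 − CHF 0 = CHF 651,200
  CHF 651,200 × 16% = CHF 104,192

Mainline income levy:
  CHF 263,000 × 15% = CHF 39,450
  CHF 87,000 × 27% = CHF 23,490
  CHF 37,000 × 34% = CHF 12,580
  CHF 23,200 × 43% = CHF 9,976
  → CHF 85,496
  Less childcare facility credit CHF 25,000 → CHF 60,496

CHF 104,192 > CHF 60,496, so the tentative minimum tax is the binding amount.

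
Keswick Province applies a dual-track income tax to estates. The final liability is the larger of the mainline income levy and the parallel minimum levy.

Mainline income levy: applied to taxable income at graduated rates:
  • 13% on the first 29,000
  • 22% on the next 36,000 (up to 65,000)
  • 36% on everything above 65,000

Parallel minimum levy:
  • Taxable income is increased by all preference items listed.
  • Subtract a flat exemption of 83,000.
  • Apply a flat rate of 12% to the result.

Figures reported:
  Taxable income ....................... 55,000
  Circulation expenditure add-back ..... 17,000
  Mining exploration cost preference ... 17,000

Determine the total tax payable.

9,490

Mainline income levy:
  29,000 × 13% = 3,770
  26,000 × 22% = 5,720
  → 9,490

Parallel minimum levy:
  Adjusted income: 55,000 + 17,000 + 17,000 = 89,000
  Less exemption 83,000 → base 6,000
  6,000 × 12% = 720

9,490 > 720, so the mainline income levy governs.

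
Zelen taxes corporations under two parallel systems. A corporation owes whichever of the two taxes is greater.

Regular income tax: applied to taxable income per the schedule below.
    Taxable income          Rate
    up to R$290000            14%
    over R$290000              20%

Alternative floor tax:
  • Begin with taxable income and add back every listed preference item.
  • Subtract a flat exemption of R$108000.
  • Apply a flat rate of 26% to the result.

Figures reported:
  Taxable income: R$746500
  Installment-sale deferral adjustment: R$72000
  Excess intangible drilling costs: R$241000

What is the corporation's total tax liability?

R$247390

Regular income tax:
  R$290000 × 14% = R$40600
  R$456500 × 20% = R$91300
  → R$131900

Alternative floor tax:
  Adjusted income: R$746500 + R$72000 + R$241000 = R$1059500
  Less exemption R$108000 → base R$951500
  R$951500 × 26% = R$247390

R$247390 > R$131900, so the alternative floor tax is the binding amount.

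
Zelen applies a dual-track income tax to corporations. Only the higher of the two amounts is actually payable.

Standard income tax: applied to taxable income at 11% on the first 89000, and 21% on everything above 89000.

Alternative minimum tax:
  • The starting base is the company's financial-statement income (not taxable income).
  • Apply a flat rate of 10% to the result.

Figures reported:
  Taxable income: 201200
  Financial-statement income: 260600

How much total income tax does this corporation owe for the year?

33352

Standard income tax:
  89000 × 11% = 9790
  112200 × 21% = 23562
  → 33352

Alternative minimum tax:
  Base (financial-statement income): 260600
  260600 × 10% = 26060

33352 > 26060, so the standard income tax governs.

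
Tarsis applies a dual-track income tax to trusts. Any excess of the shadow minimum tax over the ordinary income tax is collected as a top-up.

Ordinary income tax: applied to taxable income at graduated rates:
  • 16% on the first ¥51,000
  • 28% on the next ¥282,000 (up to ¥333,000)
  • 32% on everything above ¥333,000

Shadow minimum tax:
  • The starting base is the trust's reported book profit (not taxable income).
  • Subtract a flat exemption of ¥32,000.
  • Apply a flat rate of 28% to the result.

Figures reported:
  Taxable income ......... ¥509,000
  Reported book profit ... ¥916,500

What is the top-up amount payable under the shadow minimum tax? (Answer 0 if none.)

¥104,220

Ordinary income tax:
  ¥51,000 × 16% = ¥8,160
  ¥282,000 × 28% = ¥78,960
  ¥176,000 × 32% = ¥56,320
  → ¥143,440

Shadow minimum tax:
  Base (reported book profit): ¥916,500
  Less exemption ¥32,000 → base ¥884,500
  ¥884,500 × 28% = ¥247,660

Excess of shadow minimum tax over ordinary income tax: ¥247,660 − ¥143,440 = ¥104,220.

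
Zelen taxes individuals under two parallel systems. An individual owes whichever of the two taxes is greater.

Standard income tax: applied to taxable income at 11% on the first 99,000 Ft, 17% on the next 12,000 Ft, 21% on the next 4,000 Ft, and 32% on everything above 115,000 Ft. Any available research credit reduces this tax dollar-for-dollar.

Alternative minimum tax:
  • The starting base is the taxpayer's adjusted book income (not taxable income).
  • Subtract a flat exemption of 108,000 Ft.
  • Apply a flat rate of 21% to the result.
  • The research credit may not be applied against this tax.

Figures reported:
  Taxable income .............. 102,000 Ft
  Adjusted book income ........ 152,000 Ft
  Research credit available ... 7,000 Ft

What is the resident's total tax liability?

Standard income tax:
  99,000 Ft × 11% = 10,890 Ft
  3,000 Ft × 17% = 510 Ft
  → 11,400 Ft
  Less research credit 7,000 Ft → 4,400 Ft

Alternative minimum tax:
  Base (adjusted book income): 152,000 Ft
  Less exemption 108,000 Ft → base 44,000 Ft
  44,000 Ft × 21% = 9,240 Ft

9,240 Ft > 4,400 Ft, so the alternative minimum tax is the binding amount.

9,240 Ft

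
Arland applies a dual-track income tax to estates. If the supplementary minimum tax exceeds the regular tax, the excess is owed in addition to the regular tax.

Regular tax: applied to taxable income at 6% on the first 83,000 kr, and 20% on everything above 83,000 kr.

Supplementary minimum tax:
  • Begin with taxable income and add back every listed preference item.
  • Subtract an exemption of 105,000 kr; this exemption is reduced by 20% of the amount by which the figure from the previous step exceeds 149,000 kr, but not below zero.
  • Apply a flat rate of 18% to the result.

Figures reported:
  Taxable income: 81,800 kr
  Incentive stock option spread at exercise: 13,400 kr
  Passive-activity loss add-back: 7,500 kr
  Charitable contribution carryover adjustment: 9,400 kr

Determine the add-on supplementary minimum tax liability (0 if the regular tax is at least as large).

0 kr

Supplementary minimum tax:
  Adjusted income: 81,800 kr + 13,400 kr + 7,500 kr + 9,400 kr = 112,100 kr
  Exemption: 112,100 kr ≤ 149,000 kr, so full 105,000 kr applies
  Base: 112,100 kr − 105,000 kr = 7,100 kr
  7,100 kr × 18% = 1,278 kr

Regular tax:
  81,800 kr × 6% = 4,908 kr

1,278 kr ≤ 4,908 kr, so no add-on is due.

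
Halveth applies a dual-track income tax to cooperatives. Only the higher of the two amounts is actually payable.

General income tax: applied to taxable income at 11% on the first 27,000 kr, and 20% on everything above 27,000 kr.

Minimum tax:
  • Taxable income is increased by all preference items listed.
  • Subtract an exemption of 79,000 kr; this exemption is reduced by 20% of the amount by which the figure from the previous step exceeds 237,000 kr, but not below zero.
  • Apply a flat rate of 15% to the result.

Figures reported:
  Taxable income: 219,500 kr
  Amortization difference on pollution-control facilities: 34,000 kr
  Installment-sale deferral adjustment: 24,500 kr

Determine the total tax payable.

41,470 kr

General income tax:
  27,000 kr × 11% = 2,970 kr
  192,500 kr × 20% = 38,500 kr
  → 41,470 kr

Minimum tax:
  Adjusted income: 219,500 kr + 34,000 kr + 24,500 kr = 278,000 kr
  Exemption: 79,000 kr − 20% × (278,000 kr − 237,000 kr) = 79,000 kr − 8,200 kr = 70,800 kr
  Base: 278,000 kr − 70,800 kr = 207,200 kr
  207,200 kr × 15% = 31,080 kr

41,470 kr > 31,080 kr, so the general income tax governs.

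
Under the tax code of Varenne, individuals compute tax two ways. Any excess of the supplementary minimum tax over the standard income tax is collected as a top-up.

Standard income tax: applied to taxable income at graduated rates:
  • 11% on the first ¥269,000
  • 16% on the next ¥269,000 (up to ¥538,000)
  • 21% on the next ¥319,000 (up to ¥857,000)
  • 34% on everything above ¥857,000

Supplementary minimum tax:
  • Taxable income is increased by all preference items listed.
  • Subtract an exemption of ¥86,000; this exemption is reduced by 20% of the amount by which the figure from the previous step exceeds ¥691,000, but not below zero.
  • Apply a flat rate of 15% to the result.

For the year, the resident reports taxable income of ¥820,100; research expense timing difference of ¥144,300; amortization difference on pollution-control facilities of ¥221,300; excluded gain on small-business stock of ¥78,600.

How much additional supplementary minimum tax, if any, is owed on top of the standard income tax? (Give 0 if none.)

¥57,774

Supplementary minimum tax:
  Adjusted income: ¥820,100 + ¥144,300 + ¥221,300 + ¥78,600 = ¥1,264,300
  Exemption: 20% × (¥1,264,300 − ¥691,000) = ¥114,660 ≥ ¥86,000, so the exemption is fully phased out
  Base: ¥1,264,300 − ¥0 = ¥1,264,300
  ¥1,264,300 × 15% = ¥189,645

Standard income tax:
  ¥269,000 × 11% = ¥29,590
  ¥269,000 × 16% = ¥43,040
  ¥282,100 × 21% = ¥59,241
  → ¥131,871

Excess of supplementary minimum tax over standard income tax: ¥189,645 − ¥131,871 = ¥57,774.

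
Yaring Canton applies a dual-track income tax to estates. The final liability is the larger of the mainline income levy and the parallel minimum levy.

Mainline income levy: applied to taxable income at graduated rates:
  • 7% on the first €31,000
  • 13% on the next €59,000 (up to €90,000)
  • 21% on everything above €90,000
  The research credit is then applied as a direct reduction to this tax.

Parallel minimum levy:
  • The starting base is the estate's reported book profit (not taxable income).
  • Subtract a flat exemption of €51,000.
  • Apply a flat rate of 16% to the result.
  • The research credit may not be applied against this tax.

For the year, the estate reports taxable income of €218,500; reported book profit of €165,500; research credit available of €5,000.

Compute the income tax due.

Mainline income levy:
  €31,000 × 7% = €2,170
  €59,000 × 13% = €7,670
  €128,500 × 21% = €26,985
  → €36,825
  Less research credit €5,000 → €31,825

Parallel minimum levy:
  Base (reported book profit): €165,500
  Less exemption €51,000 → base €114,500
  €114,500 × 16% = €18,320

€31,825 > €18,320, so the mainline income levy governs.

€31,825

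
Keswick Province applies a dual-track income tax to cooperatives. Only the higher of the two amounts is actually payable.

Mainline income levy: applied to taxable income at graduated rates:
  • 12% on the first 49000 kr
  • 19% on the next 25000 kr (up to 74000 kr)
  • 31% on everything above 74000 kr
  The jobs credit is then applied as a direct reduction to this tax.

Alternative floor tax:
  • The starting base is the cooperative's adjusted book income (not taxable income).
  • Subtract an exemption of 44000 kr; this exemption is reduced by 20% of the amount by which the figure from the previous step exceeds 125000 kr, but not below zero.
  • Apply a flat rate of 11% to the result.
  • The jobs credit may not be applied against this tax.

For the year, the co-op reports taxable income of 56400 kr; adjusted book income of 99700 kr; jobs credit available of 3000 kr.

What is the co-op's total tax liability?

Alternative floor tax:
  Base (adjusted book income): 99700 kr
  Exemption: 99700 kr ≤ 125000 kr, so full 44000 kr applies
  Base: 99700 kr − 44000 kr = 55700 kr
  55700 kr × 11% = 6127 kr

Mainline income levy:
  49000 kr × 12% = 5880 kr
  7400 kr × 19% = 1406 kr
  → 7286 kr
  Less jobs credit 3000 kr → 4286 kr

6127 kr > 4286 kr, so the alternative floor tax is the binding amount.

6127 kr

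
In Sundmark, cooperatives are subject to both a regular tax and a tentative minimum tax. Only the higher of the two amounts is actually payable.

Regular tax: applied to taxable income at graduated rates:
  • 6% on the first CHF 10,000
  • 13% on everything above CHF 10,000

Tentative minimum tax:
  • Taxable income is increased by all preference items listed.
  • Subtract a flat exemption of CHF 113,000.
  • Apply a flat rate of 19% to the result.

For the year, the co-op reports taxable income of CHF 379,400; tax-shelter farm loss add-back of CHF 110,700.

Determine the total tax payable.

CHF 71,649

Regular tax:
  CHF 10,000 × 6% = CHF 600
  CHF 369,400 × 13% = CHF 48,022
  → CHF 48,622

Tentative minimum tax:
  Adjusted income: CHF 379,400 + CHF 110,700 = CHF 490,100
  Less exemption CHF 113,000 → base CHF 377,100
  CHF 377,100 × 19% = CHF 71,649

CHF 71,649 > CHF 48,622, so the tentative minimum tax is the binding amount.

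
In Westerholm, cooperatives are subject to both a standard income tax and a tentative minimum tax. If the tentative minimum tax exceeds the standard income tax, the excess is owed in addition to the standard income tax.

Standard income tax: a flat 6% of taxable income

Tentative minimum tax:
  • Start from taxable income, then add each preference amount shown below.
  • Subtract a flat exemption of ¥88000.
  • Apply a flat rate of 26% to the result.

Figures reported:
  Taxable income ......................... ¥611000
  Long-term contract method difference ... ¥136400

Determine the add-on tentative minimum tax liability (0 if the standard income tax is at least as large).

Tentative minimum tax:
  Adjusted income: ¥611000 + ¥136400 = ¥747400
  Less exemption ¥88000 → base ¥659400
  ¥659400 × 26% = ¥171444

Standard income tax:
  ¥611000 × 6% = ¥36660

Excess of tentative minimum tax over standard income tax: ¥171444 − ¥36660 = ¥134784.

¥134784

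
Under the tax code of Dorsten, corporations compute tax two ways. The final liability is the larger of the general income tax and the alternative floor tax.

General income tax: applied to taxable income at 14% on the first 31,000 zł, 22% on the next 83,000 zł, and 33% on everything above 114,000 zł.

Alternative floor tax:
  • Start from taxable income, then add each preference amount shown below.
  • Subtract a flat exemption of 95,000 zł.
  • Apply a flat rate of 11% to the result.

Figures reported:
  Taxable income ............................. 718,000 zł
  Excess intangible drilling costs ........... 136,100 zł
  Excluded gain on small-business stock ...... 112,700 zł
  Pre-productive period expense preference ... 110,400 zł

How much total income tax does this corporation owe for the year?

General income tax:
  31,000 zł × 14% = 4,340 zł
  83,000 zł × 22% = 18,260 zł
  604,000 zł × 33% = 199,320 zł
  → 221,920 zł

Alternative floor tax:
  Adjusted income: 718,000 zł + 136,100 zł + 112,700 zł + 110,400 zł = 1,077,200 zł
  Less exemption 95,000 zł → base 982,200 zł
  982,200 zł × 11% = 108,042 zł

221,920 zł > 108,042 zł, so the general income tax governs.

221,920 zł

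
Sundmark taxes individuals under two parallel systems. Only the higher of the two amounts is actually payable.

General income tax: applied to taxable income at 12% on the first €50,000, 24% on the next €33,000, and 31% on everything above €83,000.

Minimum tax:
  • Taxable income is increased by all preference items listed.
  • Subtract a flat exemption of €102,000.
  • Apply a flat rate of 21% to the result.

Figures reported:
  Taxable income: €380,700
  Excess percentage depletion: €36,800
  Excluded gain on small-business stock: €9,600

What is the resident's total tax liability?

€106,207

General income tax:
  €50,000 × 12% = €6,000
  €33,000 × 24% = €7,920
  €297,700 × 31% = €92,287
  → €106,207

Minimum tax:
  Adjusted income: €380,700 + €36,800 + €9,600 = €427,100
  Less exemption €102,000 → base €325,100
  €325,100 × 21% = €68,271

€106,207 > €68,271, so the general income tax governs.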